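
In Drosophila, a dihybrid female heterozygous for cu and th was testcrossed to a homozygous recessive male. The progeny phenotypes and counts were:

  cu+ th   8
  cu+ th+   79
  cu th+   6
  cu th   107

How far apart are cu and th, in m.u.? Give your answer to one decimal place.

The two most frequent classes, cu+ th+ (79) and cu th (107), are the parental types, so the F1 was cu+ th+ / cu th.
The recombinant classes are cu+ th and cu th+: 8 + 6 = 14.
Recombination frequency = 14/200 = 0.0700 ≈ 7.0%, i.e. 7.0 m.u.

7.0 m.u.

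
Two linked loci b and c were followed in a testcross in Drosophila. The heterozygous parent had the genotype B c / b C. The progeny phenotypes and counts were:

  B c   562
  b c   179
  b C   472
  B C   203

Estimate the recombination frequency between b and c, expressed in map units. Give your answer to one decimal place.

The recombinant classes are B C and b c: 203 + 179 = 382.
Recombination frequency = 382/1416 = 0.2698 ≈ 27.0%, i.e. 27.0 map units.

27.0 map units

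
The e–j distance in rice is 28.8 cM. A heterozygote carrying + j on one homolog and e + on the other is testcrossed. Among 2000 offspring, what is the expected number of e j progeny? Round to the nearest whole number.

A map distance of 28.8 cM corresponds to a recombination frequency of 0.288.
The F1 is + j / e +, so e j is a recombinant gamete class with expected frequency r/2 = 0.288/2 = 0.1440.
Expected number = 0.1440 × 2000 = 288.00 ≈ 288.

288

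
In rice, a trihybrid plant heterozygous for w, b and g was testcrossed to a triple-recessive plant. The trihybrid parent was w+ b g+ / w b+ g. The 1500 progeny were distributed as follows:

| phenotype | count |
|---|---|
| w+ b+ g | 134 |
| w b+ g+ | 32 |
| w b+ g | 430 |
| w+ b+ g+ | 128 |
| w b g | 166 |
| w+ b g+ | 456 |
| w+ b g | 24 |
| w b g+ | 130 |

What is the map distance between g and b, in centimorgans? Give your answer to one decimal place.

The two rarest classes, w+ b g and w b+ g+, are the double crossovers. Comparing them with the parentals, only the g allele has switched, so g is the middle locus and the order is w – g – b.
Crossovers in the g–b interval produce the single-crossover classes w+ b+ g+ and w b g (128 + 166 = 294) plus the double crossovers (56).
RF(g–b) = (294 + 56) / 1500 = 350/1500 = 0.2333 → 23.3 centimorgans.

23.3 centimorgans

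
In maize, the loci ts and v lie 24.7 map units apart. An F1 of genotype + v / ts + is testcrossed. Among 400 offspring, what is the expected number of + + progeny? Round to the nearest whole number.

A map distance of 24.7 map units corresponds to a recombination frequency of 0.247.
The F1 is + v / ts +, so + + is a recombinant gamete class with expected frequency r/2 = 0.247/2 = 0.1235.
Expected number = 0.1235 × 400 = 49.40 ≈ 49.

49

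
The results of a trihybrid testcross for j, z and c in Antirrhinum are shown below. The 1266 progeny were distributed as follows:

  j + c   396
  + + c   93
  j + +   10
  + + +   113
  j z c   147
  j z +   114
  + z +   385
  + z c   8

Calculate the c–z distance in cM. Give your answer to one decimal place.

The two most frequent reciprocal classes, + z + and j + c, are the parental types, so the F1 was + z + / j + c.
The two rarest classes, + z c and j + +, are the double crossovers. Comparing them with the parentals, only the c allele has switched, so c is the middle locus and the order is j – c – z.
Crossovers in the c–z interval produce the single-crossover classes + + + and j z c (113 + 147 = 260) plus the double crossovers (18).
RF(c–z) = (260 + 18) / 1266 = 278/1266 = 0.2196 → 22.0 cM.

22.0 cM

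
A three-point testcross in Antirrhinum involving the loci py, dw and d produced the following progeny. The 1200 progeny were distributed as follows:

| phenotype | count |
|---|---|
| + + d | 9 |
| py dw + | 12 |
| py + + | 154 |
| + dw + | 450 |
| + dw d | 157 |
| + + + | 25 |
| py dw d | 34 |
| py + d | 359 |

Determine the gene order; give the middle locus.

py

The two most frequent reciprocal classes, + dw + and py + d, are the parental types, so the F1 was + dw + / py + d.
The two rarest classes, py dw + and + + d, are the double crossovers. Comparing them with the parentals, only the py allele has switched, so py is the middle locus and the order is dw – py – d.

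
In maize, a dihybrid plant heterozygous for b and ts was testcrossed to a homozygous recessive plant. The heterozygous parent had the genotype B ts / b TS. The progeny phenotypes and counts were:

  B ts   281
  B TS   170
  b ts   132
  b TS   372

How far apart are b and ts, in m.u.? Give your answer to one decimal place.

31.6 m.u.

The recombinant classes are B TS and b ts: 170 + 132 = 302.
Recombination frequency = 302/955 = 0.3162 ≈ 31.6%, i.e. 31.6 m.u.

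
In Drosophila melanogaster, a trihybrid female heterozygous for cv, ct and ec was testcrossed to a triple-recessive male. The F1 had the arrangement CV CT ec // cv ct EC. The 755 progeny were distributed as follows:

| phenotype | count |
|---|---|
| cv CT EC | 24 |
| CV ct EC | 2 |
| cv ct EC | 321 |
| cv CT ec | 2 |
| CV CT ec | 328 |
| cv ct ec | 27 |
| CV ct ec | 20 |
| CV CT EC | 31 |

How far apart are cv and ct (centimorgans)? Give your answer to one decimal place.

6.4 centimorgans

The two rarest classes, cv CT ec and CV ct EC, are the double crossovers. Comparing them with the parentals, only the cv allele has switched, so cv is the middle locus and the order is ct – cv – ec.
Crossovers in the ct–cv interval produce the single-crossover classes CV ct ec and cv CT EC (20 + 24 = 44) plus the double crossovers (4).
RF(ct–cv) = (44 + 4) / 755 = 48/755 = 0.0636 → 6.4 centimorgans.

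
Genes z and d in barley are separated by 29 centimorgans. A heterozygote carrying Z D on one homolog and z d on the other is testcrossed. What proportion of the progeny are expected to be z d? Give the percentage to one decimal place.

A map distance of 29 centimorgans corresponds to a recombination frequency of 0.290.
The F1 is Z D / z d, so z d is a parental gamete class with expected frequency (1 − r)/2 = 0.710/2 = 0.3550.
That is 0.3550 = 35.5% of the progeny.

35.5%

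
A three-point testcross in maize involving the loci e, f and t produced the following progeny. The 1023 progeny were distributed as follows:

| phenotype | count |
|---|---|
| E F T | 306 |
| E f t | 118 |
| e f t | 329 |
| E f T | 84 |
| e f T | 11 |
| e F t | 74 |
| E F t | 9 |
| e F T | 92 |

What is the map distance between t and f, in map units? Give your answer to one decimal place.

The two most frequent reciprocal classes, e f t and E F T, are the parental types, so the F1 was e f t / E F T.
The two rarest classes, e f T and E F t, are the double crossovers. Comparing them with the parentals, only the t allele has switched, so t is the middle locus and the order is e – t – f.
Crossovers in the t–f interval produce the single-crossover classes e F t and E f T (74 + 84 = 158) plus the double crossovers (20).
RF(t–f) = (158 + 20) / 1023 = 178/1023 = 0.1740 → 17.4 map units.

17.4 map units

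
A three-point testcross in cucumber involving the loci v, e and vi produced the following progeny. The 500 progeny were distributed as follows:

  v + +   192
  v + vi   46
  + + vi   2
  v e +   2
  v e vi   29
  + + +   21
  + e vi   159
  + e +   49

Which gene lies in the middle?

e

The two most frequent reciprocal classes, v + + and + e vi, are the parental types, so the F1 was v + + / + e vi.
The two rarest classes, v e + and + + vi, are the double crossovers. Comparing them with the parentals, only the e allele has switched, so e is the middle locus and the order is v – e – vi.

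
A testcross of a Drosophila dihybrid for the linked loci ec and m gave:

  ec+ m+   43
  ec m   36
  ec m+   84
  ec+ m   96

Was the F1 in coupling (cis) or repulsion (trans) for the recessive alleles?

trans

The two most frequent classes are ec+ m (96) and ec m+ (84); these are the parental (non-recombinant) types.
So the F1 carried ec+ m on one chromosome and ec m+ on the other — the recessive alleles are on opposite chromosomes (trans / repulsion).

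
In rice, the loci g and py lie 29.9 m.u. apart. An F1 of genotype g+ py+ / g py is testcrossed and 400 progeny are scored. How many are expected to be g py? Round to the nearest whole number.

A map distance of 29.9 m.u. corresponds to a recombination frequency of 0.299.
The F1 is g+ py+ / g py, so g py is a parental gamete class with expected frequency (1 − r)/2 = 0.701/2 = 0.3505.
Expected number = 0.3505 × 400 = 140.20 ≈ 140.

140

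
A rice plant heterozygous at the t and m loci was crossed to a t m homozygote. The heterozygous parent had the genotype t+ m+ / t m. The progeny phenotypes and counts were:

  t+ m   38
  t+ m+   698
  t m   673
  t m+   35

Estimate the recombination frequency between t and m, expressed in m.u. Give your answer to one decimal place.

5.1 m.u.

The recombinant classes are t+ m and t m+: 38 + 35 = 73.
Recombination frequency = 73/1444 = 0.0506 ≈ 5.1%, i.e. 5.1 m.u.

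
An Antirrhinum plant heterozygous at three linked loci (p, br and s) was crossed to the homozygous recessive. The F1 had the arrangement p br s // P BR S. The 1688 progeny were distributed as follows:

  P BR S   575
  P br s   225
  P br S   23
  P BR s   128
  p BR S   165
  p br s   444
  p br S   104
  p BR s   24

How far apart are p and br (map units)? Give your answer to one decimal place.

25.9 map units

The two rarest classes, p BR s and P br S, are the double crossovers. Comparing them with the parentals, only the br allele has switched, so br is the middle locus and the order is p – br – s.
Crossovers in the p–br interval produce the single-crossover classes P br s and p BR S (225 + 165 = 390) plus the double crossovers (47).
RF(p–br) = (390 + 47) / 1688 = 437/1688 = 0.2589 → 25.9 map units.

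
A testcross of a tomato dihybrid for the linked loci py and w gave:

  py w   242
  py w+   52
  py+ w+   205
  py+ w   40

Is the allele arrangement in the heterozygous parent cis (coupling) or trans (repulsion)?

cis

The two most frequent classes are py+ w+ (205) and py w (242); these are the parental (non-recombinant) types.
So the F1 carried py+ w+ on one chromosome and py w on the other — the recessive alleles are on the same chromosome (cis / coupling).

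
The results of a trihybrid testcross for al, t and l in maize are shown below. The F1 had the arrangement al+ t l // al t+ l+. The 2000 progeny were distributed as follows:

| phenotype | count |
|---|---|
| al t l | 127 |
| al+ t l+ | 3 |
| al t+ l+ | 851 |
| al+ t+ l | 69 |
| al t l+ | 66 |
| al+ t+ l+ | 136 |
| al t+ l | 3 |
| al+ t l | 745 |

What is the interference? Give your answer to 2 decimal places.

The two rarest classes, al+ t l+ and al t+ l, are the double crossovers. Comparing them with the parentals, only the l allele has switched, so l is the middle locus and the order is al – l – t.
al–l: (263 + 6)/2000 = 0.1345; l–t: (135 + 6)/2000 = 0.0705.
Expected DCO frequency = 0.1345 × 0.0705 ≈ 0.00948; observed = 6/2000 ≈ 0.00300.
Coefficient of coincidence = 0.00300/0.00948 ≈ 0.32; interference = 1 − 0.32 = 0.68.

0.68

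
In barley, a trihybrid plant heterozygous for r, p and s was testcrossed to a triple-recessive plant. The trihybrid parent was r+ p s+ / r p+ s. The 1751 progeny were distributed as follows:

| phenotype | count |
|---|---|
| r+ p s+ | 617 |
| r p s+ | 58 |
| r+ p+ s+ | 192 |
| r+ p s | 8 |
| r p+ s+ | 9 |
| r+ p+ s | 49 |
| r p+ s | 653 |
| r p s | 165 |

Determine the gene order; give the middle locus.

The two rarest classes, r+ p s and r p+ s+, are the double crossovers. Comparing them with the parentals, only the s allele has switched, so s is the middle locus and the order is r – s – p.

s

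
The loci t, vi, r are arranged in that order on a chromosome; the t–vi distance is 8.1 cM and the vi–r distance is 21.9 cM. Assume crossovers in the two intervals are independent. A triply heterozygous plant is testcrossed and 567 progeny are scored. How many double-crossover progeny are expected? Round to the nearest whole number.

10

Map distances give recombination frequencies of 0.081 and 0.219 for the two intervals.
With no interference, expected double-crossover frequency = 0.081 × 0.219 = 0.01774.
Expected number = 0.01774 × 567 = 10.06 ≈ 10.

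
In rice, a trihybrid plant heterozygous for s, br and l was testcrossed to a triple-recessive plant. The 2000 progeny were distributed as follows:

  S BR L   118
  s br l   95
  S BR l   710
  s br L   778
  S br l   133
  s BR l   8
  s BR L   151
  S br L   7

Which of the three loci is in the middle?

The two most frequent reciprocal classes, s br L and S BR l, are the parental types, so the F1 was s br L / S BR l.
The two rarest classes, S br L and s BR l, are the double crossovers. Comparing them with the parentals, only the s allele has switched, so s is the middle locus and the order is br – s – l.

s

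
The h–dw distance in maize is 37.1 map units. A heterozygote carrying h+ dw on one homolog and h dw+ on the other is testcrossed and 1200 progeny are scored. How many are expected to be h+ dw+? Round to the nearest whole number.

A map distance of 37.1 map units corresponds to a recombination frequency of 0.371.
The F1 is h+ dw / h dw+, so h+ dw+ is a recombinant gamete class with expected frequency r/2 = 0.371/2 = 0.1855.
Expected number = 0.1855 × 1200 = 222.60 ≈ 223.

223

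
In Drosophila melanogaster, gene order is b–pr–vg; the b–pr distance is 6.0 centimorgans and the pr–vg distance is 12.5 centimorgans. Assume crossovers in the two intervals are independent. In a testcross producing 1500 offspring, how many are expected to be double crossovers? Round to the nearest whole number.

Map distances give recombination frequencies of 0.060 and 0.125 for the two intervals.
With no interference, expected double-crossover frequency = 0.060 × 0.125 = 0.00750.
Expected number = 0.00750 × 1500 = 11.25 ≈ 11.

11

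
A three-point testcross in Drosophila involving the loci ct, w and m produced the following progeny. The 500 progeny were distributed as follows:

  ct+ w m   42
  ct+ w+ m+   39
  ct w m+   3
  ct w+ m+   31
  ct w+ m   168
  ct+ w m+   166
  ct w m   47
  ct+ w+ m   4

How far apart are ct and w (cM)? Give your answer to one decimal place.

18.6 cM

The two most frequent reciprocal classes, ct w+ m and ct+ w m+, are the parental types, so the F1 was ct w+ m / ct+ w m+.
The two rarest classes, ct+ w+ m and ct w m+, are the double crossovers. Comparing them with the parentals, only the ct allele has switched, so ct is the middle locus and the order is m – ct – w.
Crossovers in the ct–w interval produce the single-crossover classes ct w m and ct+ w+ m+ (47 + 39 = 86) plus the double crossovers (7).
RF(ct–w) = (86 + 7) / 500 = 93/500 = 0.1860 → 18.6 cM.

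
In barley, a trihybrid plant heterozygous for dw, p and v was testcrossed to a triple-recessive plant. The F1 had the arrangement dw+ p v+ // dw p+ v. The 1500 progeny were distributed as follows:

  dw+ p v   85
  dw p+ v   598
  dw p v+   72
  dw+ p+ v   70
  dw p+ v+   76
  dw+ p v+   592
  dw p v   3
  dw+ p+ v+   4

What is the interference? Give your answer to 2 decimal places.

The two rarest classes, dw+ p+ v+ and dw p v, are the double crossovers. Comparing them with the parentals, only the p allele has switched, so p is the middle locus and the order is v – p – dw.
v–p: (161 + 7)/1500 = 0.1120; p–dw: (142 + 7)/1500 = 0.0993.
Expected DCO frequency = 0.1120 × 0.0993 ≈ 0.01112; observed = 7/1500 ≈ 0.00467.
Coefficient of coincidence = 0.00467/0.01112 ≈ 0.42; interference = 1 − 0.42 = 0.58.

0.58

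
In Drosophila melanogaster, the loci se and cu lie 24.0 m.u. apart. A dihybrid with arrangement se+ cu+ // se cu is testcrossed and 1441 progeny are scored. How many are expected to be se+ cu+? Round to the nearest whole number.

A map distance of 24.0 m.u. corresponds to a recombination frequency of 0.240.
The F1 is se+ cu+ / se cu, so se+ cu+ is a parental gamete class with expected frequency (1 − r)/2 = 0.760/2 = 0.3800.
Expected number = 0.3800 × 1441 = 547.58 ≈ 548.

548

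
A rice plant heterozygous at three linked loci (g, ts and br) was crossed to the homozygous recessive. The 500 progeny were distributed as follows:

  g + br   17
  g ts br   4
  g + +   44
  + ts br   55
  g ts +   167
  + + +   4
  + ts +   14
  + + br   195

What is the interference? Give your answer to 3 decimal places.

The two most frequent reciprocal classes, g ts + and + + br, are the parental types, so the F1 was g ts + / + + br.
The two rarest classes, g ts br and + + +, are the double crossovers. Comparing them with the parentals, only the br allele has switched, so br is the middle locus and the order is ts – br – g.
ts–br: (99 + 8)/500 = 0.2140; br–g: (31 + 8)/500 = 0.0780.
Expected DCO frequency = 0.2140 × 0.0780 ≈ 0.01669; observed = 8/500 ≈ 0.01600.
Coefficient of coincidence = 0.01600/0.01669 ≈ 0.959; interference = 1 − 0.959 = 0.041.

0.041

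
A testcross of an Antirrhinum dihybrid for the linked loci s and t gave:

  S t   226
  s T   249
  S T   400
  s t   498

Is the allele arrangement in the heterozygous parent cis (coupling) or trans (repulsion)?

The two most frequent classes are S T (400) and s t (498); these are the parental (non-recombinant) types.
So the F1 carried S T on one chromosome and s t on the other — the recessive alleles are on the same chromosome (cis / coupling).

cis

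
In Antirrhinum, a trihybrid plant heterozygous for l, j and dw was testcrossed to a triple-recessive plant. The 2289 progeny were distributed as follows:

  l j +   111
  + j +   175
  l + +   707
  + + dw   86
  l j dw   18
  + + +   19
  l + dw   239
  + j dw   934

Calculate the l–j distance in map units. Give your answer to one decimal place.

10.2 map units

The two most frequent reciprocal classes, + j dw and l + +, are the parental types, so the F1 was + j dw / l + +.
The two rarest classes, l j dw and + + +, are the double crossovers. Comparing them with the parentals, only the l allele has switched, so l is the middle locus and the order is j – l – dw.
Crossovers in the j–l interval produce the single-crossover classes + + dw and l j + (86 + 111 = 197) plus the double crossovers (37).
RF(j–l) = (197 + 37) / 2289 = 234/2289 = 0.1022 → 10.2 map units.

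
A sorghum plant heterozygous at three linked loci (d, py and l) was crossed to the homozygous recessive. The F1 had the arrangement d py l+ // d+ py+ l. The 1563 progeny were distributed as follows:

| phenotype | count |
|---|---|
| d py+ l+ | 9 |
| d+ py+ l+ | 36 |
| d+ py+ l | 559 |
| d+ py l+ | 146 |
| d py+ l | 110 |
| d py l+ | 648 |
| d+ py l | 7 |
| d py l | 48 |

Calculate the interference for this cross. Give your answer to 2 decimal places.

0.08

The two rarest classes, d py+ l+ and d+ py l, are the double crossovers. Comparing them with the parentals, only the py allele has switched, so py is the middle locus and the order is l – py – d.
l–py: (84 + 16)/1563 = 0.0640; py–d: (256 + 16)/1563 = 0.1740.
Expected DCO frequency = 0.0640 × 0.1740 ≈ 0.01114; observed = 16/1563 ≈ 0.01024.
Coefficient of coincidence = 0.01024/0.01114 ≈ 0.92; interference = 1 − 0.92 = 0.08.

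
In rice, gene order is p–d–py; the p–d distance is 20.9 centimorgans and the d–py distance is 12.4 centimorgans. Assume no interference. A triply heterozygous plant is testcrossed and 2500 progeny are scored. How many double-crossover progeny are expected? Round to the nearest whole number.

Map distances give recombination frequencies of 0.209 and 0.124 for the two intervals.
With no interference, expected double-crossover frequency = 0.209 × 0.124 = 0.02592.
Expected number = 0.02592 × 2500 = 64.79 ≈ 65.

65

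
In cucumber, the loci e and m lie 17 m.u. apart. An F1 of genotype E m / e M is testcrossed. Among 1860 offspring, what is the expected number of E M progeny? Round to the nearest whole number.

158

A map distance of 17 m.u. corresponds to a recombination frequency of 0.170.
The F1 is E m / e M, so E M is a recombinant gamete class with expected frequency r/2 = 0.170/2 = 0.0850.
Expected number = 0.0850 × 1860 = 158.10 ≈ 158.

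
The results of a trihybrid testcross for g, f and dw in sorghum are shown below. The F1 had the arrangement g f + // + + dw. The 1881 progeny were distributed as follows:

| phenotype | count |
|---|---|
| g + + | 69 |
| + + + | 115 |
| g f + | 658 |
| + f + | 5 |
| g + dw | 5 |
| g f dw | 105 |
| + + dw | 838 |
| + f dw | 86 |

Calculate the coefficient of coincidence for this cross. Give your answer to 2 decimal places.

0.50

The two rarest classes, + f + and g + dw, are the double crossovers. Comparing them with the parentals, only the g allele has switched, so g is the middle locus and the order is dw – g – f.
dw–g: (220 + 10)/1881 = 0.1223; g–f: (155 + 10)/1881 = 0.0877.
Expected DCO frequency = 0.1223 × 0.0877 ≈ 0.01073; observed = 10/1881 ≈ 0.00532.
Coefficient of coincidence = 0.00532/0.01073 ≈ 0.50.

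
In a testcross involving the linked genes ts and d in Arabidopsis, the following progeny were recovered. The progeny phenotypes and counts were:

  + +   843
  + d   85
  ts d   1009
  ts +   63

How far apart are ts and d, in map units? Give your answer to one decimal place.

The two most frequent classes, + + (843) and ts d (1009), are the parental types, so the F1 was + + / ts d.
The recombinant classes are + d and ts +: 85 + 63 = 148.
Recombination frequency = 148/2000 = 0.0740 ≈ 7.4%, i.e. 7.4 map units.

7.4 map units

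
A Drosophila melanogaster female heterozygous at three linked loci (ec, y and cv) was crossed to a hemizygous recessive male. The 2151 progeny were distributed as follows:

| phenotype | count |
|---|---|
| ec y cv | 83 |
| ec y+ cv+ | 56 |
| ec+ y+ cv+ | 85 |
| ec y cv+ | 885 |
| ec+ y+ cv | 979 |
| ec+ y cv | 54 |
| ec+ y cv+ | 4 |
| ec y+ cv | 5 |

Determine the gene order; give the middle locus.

ec

The two most frequent reciprocal classes, ec y cv+ and ec+ y+ cv, are the parental types, so the F1 was ec y cv+ / ec+ y+ cv.
The two rarest classes, ec+ y cv+ and ec y+ cv, are the double crossovers. Comparing them with the parentals, only the ec allele has switched, so ec is the middle locus and the order is cv – ec – y.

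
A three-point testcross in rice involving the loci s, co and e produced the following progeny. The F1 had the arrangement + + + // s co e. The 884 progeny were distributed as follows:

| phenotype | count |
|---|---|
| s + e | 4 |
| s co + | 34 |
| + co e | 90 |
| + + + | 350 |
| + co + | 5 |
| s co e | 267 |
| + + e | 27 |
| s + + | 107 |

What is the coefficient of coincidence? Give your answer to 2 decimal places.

0.55

The two rarest classes, + co + and s + e, are the double crossovers. Comparing them with the parentals, only the co allele has switched, so co is the middle locus and the order is e – co – s.
e–co: (61 + 9)/884 = 0.0792; co–s: (197 + 9)/884 = 0.2330.
Expected DCO frequency = 0.0792 × 0.2330 ≈ 0.01845; observed = 9/884 ≈ 0.01018.
Coefficient of coincidence = 0.01018/0.01845 ≈ 0.55.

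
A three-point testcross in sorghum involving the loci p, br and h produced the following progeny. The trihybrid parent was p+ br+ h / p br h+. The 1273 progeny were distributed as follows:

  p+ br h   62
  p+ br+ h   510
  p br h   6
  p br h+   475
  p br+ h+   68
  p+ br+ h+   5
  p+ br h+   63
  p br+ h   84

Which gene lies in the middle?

The two rarest classes, p+ br+ h+ and p br h, are the double crossovers. Comparing them with the parentals, only the h allele has switched, so h is the middle locus and the order is br – h – p.

h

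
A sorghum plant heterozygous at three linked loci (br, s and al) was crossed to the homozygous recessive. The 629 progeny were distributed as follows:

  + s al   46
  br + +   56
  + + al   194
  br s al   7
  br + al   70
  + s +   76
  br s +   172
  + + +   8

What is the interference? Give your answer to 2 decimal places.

0.50

The two most frequent reciprocal classes, br s + and + + al, are the parental types, so the F1 was br s + / + + al.
The two rarest classes, br s al and + + +, are the double crossovers. Comparing them with the parentals, only the al allele has switched, so al is the middle locus and the order is br – al – s.
br–al: (146 + 15)/629 = 0.2560; al–s: (102 + 15)/629 = 0.1860.
Expected DCO frequency = 0.2560 × 0.1860 ≈ 0.04762; observed = 15/629 ≈ 0.02385.
Coefficient of coincidence = 0.02385/0.04762 ≈ 0.50; interference = 1 − 0.50 = 0.50.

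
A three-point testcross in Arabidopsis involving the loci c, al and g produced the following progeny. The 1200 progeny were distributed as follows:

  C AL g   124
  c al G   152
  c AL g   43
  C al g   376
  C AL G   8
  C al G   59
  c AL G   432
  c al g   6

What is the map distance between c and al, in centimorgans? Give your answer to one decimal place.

The two most frequent reciprocal classes, C al g and c AL G, are the parental types, so the F1 was C al g / c AL G.
The two rarest classes, c al g and C AL G, are the double crossovers. Comparing them with the parentals, only the c allele has switched, so c is the middle locus and the order is g – c – al.
Crossovers in the c–al interval produce the single-crossover classes C AL g and c al G (124 + 152 = 276) plus the double crossovers (14).
RF(c–al) = (276 + 14) / 1200 = 290/1200 = 0.2417 → 24.2 centimorgans.

24.2 centimorgans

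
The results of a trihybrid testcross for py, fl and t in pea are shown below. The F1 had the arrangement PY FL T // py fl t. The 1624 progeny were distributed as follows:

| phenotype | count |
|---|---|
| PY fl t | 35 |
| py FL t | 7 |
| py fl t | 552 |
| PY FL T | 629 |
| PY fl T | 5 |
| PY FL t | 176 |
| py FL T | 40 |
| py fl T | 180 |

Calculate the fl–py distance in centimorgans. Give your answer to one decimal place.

The two rarest classes, PY fl T and py FL t, are the double crossovers. Comparing them with the parentals, only the fl allele has switched, so fl is the middle locus and the order is py – fl – t.
Crossovers in the py–fl interval produce the single-crossover classes py FL T and PY fl t (40 + 35 = 75) plus the double crossovers (12).
RF(py–fl) = (75 + 12) / 1624 = 87/1624 = 0.0536 → 5.4 centimorgans.

5.4 centimorgans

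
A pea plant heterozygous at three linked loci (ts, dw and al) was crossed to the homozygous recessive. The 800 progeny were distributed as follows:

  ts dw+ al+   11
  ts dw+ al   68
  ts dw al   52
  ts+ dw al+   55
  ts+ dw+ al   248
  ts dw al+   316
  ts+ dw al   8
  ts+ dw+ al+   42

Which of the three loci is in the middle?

dw

The two most frequent reciprocal classes, ts dw al+ and ts+ dw+ al, are the parental types, so the F1 was ts dw al+ / ts+ dw+ al.
The two rarest classes, ts dw+ al+ and ts+ dw al, are the double crossovers. Comparing them with the parentals, only the dw allele has switched, so dw is the middle locus and the order is ts – dw – al.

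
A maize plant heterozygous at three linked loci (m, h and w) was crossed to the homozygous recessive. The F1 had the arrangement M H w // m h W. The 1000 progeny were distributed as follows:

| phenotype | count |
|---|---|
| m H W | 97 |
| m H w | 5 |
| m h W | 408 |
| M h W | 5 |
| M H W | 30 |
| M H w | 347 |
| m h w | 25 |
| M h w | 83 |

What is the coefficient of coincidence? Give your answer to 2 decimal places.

The two rarest classes, m H w and M h W, are the double crossovers. Comparing them with the parentals, only the m allele has switched, so m is the middle locus and the order is w – m – h.
w–m: (55 + 10)/1000 = 0.0650; m–h: (180 + 10)/1000 = 0.1900.
Expected DCO frequency = 0.0650 × 0.1900 ≈ 0.01235; observed = 10/1000 ≈ 0.01000.
Coefficient of coincidence = 0.01000/0.01235 ≈ 0.81.

0.81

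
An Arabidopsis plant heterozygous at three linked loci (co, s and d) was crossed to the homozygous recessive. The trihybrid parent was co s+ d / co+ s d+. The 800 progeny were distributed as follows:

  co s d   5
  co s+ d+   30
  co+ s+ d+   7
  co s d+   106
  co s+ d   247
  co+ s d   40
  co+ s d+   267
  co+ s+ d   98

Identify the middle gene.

The two rarest classes, co s d and co+ s+ d+, are the double crossovers. Comparing them with the parentals, only the s allele has switched, so s is the middle locus and the order is co – s – d.

s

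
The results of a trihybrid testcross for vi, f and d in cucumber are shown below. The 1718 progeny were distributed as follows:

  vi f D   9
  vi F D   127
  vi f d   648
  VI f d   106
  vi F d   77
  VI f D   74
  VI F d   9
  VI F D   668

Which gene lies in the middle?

d

The two most frequent reciprocal classes, vi f d and VI F D, are the parental types, so the F1 was vi f d / VI F D.
The two rarest classes, vi f D and VI F d, are the double crossovers. Comparing them with the parentals, only the d allele has switched, so d is the middle locus and the order is f – d – vi.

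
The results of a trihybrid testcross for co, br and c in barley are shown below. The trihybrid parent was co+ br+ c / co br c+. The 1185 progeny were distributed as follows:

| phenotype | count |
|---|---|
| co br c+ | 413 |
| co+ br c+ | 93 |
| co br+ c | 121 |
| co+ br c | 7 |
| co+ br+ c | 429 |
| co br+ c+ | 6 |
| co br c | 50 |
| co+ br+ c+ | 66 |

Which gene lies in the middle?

The two rarest classes, co+ br c and co br+ c+, are the double crossovers. Comparing them with the parentals, only the br allele has switched, so br is the middle locus and the order is c – br – co.

br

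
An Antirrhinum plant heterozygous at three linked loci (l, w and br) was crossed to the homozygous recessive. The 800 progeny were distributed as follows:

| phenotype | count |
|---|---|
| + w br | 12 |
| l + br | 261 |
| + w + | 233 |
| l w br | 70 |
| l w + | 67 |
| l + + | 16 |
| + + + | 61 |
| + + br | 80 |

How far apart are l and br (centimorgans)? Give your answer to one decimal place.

The two most frequent reciprocal classes, + w + and l + br, are the parental types, so the F1 was + w + / l + br.
The two rarest classes, + w br and l + +, are the double crossovers. Comparing them with the parentals, only the br allele has switched, so br is the middle locus and the order is l – br – w.
Crossovers in the l–br interval produce the single-crossover classes l w + and + + br (67 + 80 = 147) plus the double crossovers (28).
RF(l–br) = (147 + 28) / 800 = 175/800 = 0.2188 → 21.9 centimorgans.

21.9 centimorgans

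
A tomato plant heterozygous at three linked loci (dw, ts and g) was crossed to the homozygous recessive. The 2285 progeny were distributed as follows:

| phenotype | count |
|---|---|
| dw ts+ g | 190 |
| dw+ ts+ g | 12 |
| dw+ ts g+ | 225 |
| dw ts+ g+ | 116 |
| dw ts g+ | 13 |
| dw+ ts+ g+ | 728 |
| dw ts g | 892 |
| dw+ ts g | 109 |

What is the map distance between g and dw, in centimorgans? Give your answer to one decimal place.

10.9 centimorgans

The two most frequent reciprocal classes, dw+ ts+ g+ and dw ts g, are the parental types, so the F1 was dw+ ts+ g+ / dw ts g.
The two rarest classes, dw+ ts+ g and dw ts g+, are the double crossovers. Comparing them with the parentals, only the g allele has switched, so g is the middle locus and the order is ts – g – dw.
Crossovers in the g–dw interval produce the single-crossover classes dw ts+ g+ and dw+ ts g (116 + 109 = 225) plus the double crossovers (25).
RF(g–dw) = (225 + 25) / 2285 = 250/2285 = 0.1094 → 10.9 centimorgans.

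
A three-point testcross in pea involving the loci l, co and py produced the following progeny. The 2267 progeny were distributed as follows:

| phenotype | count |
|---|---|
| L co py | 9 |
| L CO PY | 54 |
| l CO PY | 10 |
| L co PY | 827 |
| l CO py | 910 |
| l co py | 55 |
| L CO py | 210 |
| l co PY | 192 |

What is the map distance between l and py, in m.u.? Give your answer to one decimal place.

The two most frequent reciprocal classes, l CO py and L co PY, are the parental types, so the F1 was l CO py / L co PY.
The two rarest classes, l CO PY and L co py, are the double crossovers. Comparing them with the parentals, only the py allele has switched, so py is the middle locus and the order is l – py – co.
Crossovers in the l–py interval produce the single-crossover classes L CO py and l co PY (210 + 192 = 402) plus the double crossovers (19).
RF(l–py) = (402 + 19) / 2267 = 421/2267 = 0.1857 → 18.6 m.u.

18.6 m.u.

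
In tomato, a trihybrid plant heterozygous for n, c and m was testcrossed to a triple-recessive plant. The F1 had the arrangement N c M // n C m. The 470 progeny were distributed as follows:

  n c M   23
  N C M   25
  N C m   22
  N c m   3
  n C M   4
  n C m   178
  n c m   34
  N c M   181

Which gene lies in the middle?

The two rarest classes, N c m and n C M, are the double crossovers. Comparing them with the parentals, only the m allele has switched, so m is the middle locus and the order is c – m – n.

m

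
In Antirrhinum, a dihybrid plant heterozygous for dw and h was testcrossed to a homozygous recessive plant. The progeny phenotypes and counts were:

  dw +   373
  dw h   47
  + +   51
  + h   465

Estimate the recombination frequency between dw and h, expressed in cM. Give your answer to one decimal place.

The two most frequent classes, + h (465) and dw + (373), are the parental types, so the F1 was + h / dw +.
The recombinant classes are + + and dw h: 51 + 47 = 98.
Recombination frequency = 98/936 = 0.1047 ≈ 10.5%, i.e. 10.5 cM.

10.5 cM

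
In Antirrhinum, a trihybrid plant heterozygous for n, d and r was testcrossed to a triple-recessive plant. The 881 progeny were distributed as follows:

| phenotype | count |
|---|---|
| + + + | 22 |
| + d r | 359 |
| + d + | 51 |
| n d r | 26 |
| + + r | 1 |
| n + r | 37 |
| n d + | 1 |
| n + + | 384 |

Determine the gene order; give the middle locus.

d

The two most frequent reciprocal classes, n + + and + d r, are the parental types, so the F1 was n + + / + d r.
The two rarest classes, n d + and + + r, are the double crossovers. Comparing them with the parentals, only the d allele has switched, so d is the middle locus and the order is n – d – r.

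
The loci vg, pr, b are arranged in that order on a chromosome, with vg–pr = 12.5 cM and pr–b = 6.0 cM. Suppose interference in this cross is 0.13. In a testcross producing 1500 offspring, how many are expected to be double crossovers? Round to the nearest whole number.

10

Map distances give recombination frequencies of 0.125 and 0.060 for the two intervals.
With interference 0.13 (so coincidence = 0.87), expected double-crossover frequency = 0.125 × 0.060 × 0.87 = 0.00652.
Expected number = 0.00652 × 1500 = 9.79 ≈ 10.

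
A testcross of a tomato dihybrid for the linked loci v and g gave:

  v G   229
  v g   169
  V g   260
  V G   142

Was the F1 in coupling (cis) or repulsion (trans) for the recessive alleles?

The two most frequent classes are V g (260) and v G (229); these are the parental (non-recombinant) types.
So the F1 carried V g on one chromosome and v G on the other — the recessive alleles are on opposite chromosomes (trans / repulsion).

trans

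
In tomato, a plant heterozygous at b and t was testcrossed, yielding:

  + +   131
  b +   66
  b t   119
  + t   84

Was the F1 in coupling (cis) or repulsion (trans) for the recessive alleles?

cis

The two most frequent classes are + + (131) and b t (119); these are the parental (non-recombinant) types.
So the F1 carried + + on one chromosome and b t on the other — the recessive alleles are on the same chromosome (cis / coupling).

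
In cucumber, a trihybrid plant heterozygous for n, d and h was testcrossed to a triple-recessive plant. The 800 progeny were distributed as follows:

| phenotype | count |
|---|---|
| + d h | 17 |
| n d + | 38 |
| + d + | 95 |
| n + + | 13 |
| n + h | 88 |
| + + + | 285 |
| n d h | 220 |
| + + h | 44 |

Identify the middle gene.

The two most frequent reciprocal classes, + + + and n d h, are the parental types, so the F1 was + + + / n d h.
The two rarest classes, n + + and + d h, are the double crossovers. Comparing them with the parentals, only the n allele has switched, so n is the middle locus and the order is h – n – d.

n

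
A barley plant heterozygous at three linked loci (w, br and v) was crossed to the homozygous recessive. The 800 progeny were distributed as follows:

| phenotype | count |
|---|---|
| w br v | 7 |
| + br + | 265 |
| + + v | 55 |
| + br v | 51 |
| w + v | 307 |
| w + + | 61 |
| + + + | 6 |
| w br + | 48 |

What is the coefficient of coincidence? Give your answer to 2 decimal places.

0.72

The two most frequent reciprocal classes, w + v and + br +, are the parental types, so the F1 was w + v / + br +.
The two rarest classes, w br v and + + +, are the double crossovers. Comparing them with the parentals, only the br allele has switched, so br is the middle locus and the order is v – br – w.
v–br: (112 + 13)/800 = 0.1562; br–w: (103 + 13)/800 = 0.1450.
Expected DCO frequency = 0.1562 × 0.1450 ≈ 0.02265; observed = 13/800 ≈ 0.01625.
Coefficient of coincidence = 0.01625/0.02265 ≈ 0.72.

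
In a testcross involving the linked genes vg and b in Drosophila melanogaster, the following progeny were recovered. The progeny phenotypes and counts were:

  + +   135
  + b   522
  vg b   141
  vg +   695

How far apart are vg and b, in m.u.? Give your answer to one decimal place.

The two most frequent classes, + b (522) and vg + (695), are the parental types, so the F1 was + b / vg +.
The recombinant classes are + + and vg b: 135 + 141 = 276.
Recombination frequency = 276/1493 = 0.1849 ≈ 18.5%, i.e. 18.5 m.u.

18.5 m.u.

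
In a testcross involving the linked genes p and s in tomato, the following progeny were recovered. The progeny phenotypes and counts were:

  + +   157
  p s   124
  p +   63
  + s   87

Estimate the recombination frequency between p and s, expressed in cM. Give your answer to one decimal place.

The two most frequent classes, + + (157) and p s (124), are the parental types, so the F1 was + + / p s.
The recombinant classes are + s and p +: 87 + 63 = 150.
Recombination frequency = 150/431 = 0.3480 ≈ 34.8%, i.e. 34.8 cM.

34.8 cM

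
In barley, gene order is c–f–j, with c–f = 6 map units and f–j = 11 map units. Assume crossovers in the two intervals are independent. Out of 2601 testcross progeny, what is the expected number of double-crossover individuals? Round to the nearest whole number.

Map distances give recombination frequencies of 0.060 and 0.110 for the two intervals.
With no interference, expected double-crossover frequency = 0.060 × 0.110 = 0.00660.
Expected number = 0.00660 × 2601 = 17.17 ≈ 17.

17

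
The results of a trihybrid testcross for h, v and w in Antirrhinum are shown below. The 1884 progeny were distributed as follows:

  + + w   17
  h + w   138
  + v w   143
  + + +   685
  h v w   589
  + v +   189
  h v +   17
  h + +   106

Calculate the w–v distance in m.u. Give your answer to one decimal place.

19.2 m.u.

The two most frequent reciprocal classes, + + + and h v w, are the parental types, so the F1 was + + + / h v w.
The two rarest classes, + + w and h v +, are the double crossovers. Comparing them with the parentals, only the w allele has switched, so w is the middle locus and the order is h – w – v.
Crossovers in the w–v interval produce the single-crossover classes + v + and h + w (189 + 138 = 327) plus the double crossovers (34).
RF(w–v) = (327 + 34) / 1884 = 361/1884 = 0.1916 → 19.2 m.u.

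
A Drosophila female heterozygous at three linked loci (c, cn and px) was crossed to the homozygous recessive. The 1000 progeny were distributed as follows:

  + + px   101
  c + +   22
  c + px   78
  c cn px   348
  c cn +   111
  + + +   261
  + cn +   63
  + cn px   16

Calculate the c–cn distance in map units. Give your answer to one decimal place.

17.9 map units

The two most frequent reciprocal classes, + + + and c cn px, are the parental types, so the F1 was + + + / c cn px.
The two rarest classes, c + + and + cn px, are the double crossovers. Comparing them with the parentals, only the c allele has switched, so c is the middle locus and the order is cn – c – px.
Crossovers in the cn–c interval produce the single-crossover classes + cn + and c + px (63 + 78 = 141) plus the double crossovers (38).
RF(cn–c) = (141 + 38) / 1000 = 179/1000 = 0.1790 → 17.9 map units.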